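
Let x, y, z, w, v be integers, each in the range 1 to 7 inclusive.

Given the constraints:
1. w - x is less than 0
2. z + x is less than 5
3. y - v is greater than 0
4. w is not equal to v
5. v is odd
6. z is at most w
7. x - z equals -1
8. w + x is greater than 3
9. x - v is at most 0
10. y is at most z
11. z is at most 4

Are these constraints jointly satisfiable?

Constraints 1, 3, 6, 9, and 10 give v < y, y ≤ z, z ≤ w, w < x, x ≤ v. Chaining: v < y ≤ z ≤ w < x ≤ v, which forces v < v — impossible.

Unsatisfiable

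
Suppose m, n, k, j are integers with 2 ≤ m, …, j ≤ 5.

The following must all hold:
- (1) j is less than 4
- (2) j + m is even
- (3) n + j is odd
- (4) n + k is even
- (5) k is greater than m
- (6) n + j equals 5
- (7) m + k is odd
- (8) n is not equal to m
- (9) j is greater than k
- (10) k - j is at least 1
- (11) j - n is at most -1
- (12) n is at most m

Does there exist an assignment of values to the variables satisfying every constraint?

Constraints 5, 9, 11, and 12 give k < j, j < n, n ≤ m, m < k. Chaining: k < j < n ≤ m < k, which forces k < k — impossible.

Unsatisfiable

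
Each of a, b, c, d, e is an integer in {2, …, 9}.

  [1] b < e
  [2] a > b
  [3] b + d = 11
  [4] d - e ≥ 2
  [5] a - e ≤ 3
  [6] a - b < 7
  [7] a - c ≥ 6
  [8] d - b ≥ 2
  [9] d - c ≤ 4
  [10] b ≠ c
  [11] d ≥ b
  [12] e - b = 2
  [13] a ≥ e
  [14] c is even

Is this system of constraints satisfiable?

Constraints 4, 5, 7, and 9 give c − d ≥ -4, d − e ≥ 2, e − a ≥ -3, a − c ≥ 6.
Adding all 4 inequalities: the left sides telescope to 0, and the right sides sum to (-4) + 2 + (-3) + 6 = 1. So 0 ≥ 1, which is false.

Unsatisfiable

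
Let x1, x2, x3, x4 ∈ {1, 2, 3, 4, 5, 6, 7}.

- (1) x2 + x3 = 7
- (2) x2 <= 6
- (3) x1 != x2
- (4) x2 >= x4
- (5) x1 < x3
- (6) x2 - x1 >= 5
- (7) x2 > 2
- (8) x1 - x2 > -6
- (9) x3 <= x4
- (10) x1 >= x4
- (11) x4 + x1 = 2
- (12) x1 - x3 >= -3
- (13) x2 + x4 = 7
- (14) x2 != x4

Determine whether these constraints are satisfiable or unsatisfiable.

Constraints 5, 9, and 10 give x4 ≤ x1, x1 < x3, x3 ≤ x4. Chaining: x4 ≤ x1 < x3 ≤ x4, which forces x4 < x4 — impossible.

Unsatisfiable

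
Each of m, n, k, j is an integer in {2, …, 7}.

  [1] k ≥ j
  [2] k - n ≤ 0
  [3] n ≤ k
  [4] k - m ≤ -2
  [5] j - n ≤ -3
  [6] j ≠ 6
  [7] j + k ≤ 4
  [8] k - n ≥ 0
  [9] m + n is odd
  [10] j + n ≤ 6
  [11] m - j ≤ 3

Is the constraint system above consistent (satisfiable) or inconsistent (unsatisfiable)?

Constraints 4, 5, 8, and 11 give m − k ≥ 2, k − n ≥ 0, n − j ≥ 3, j − m ≥ -3.
Adding all 4 inequalities: the left sides telescope to 0, and the right sides sum to 2 + 0 + 3 + (-3) = 2. So 0 ≥ 2, which is false.

Unsatisfiable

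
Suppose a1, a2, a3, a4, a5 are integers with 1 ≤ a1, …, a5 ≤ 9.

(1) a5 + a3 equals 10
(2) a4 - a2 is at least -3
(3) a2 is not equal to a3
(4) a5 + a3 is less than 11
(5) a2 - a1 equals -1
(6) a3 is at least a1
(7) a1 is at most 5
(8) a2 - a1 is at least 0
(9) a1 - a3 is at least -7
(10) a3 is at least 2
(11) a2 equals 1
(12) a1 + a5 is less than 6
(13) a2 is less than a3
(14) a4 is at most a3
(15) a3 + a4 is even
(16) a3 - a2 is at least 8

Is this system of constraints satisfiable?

Constraints 8, 9, and 16 give a2 − a1 ≥ 0, a1 − a3 ≥ -7, a3 − a2 ≥ 8.
Adding all 3 inequalities: the left sides telescope to 0, and the right sides sum to 0 + (-7) + 8 = 1. So 0 ≥ 1, which is false.

Unsatisfiable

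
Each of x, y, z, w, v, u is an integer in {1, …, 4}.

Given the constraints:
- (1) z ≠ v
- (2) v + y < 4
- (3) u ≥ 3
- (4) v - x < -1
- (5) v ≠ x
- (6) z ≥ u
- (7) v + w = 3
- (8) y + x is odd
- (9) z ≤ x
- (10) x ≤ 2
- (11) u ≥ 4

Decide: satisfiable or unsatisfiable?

From constraints 6 and 11: z ≥ u and u ≥ 4, so z ≥ 4. From constraints 9 and 10: z ≤ x and x ≤ 2, so z ≤ 2. But 2 < 4, so no value of z works.

Unsatisfiable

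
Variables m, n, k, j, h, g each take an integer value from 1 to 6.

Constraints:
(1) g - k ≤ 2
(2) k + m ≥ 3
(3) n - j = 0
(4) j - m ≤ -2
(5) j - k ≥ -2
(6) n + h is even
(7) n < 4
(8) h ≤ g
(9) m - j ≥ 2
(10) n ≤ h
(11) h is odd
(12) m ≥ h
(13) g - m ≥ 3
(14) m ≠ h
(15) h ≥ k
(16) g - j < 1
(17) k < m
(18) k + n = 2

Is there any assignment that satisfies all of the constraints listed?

Constraints 1, 4, 5, and 13 give k − g ≥ -2, g − m ≥ 3, m − j ≥ 2, j − k ≥ -2.
Adding all 4 inequalities: the left sides telescope to 0, and the right sides sum to (-2) + 3 + 2 + (-2) = 1. So 0 ≥ 1, which is false.

Unsatisfiable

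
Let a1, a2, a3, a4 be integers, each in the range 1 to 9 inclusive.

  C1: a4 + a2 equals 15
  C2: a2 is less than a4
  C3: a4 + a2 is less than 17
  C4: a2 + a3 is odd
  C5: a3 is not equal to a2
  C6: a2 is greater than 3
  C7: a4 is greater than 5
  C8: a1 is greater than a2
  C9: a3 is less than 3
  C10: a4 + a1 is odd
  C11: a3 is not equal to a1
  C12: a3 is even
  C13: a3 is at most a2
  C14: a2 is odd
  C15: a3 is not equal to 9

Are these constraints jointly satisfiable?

The assignment a1 = 9, a2 = 7, a3 = 2, a4 = 8 works:
  constraint 1 holds since a4 + a2 = 15.
  constraint 3 holds since a4 + a2 = 15.
The rest check out directly.

Satisfiable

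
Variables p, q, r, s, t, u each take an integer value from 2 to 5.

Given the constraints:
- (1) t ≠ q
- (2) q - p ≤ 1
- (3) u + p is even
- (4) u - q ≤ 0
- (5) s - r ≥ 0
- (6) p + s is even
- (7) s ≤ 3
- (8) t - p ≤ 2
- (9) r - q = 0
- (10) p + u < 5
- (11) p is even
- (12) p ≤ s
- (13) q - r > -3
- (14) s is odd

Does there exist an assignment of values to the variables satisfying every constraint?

Constraint 11 makes p even and constraint 14 makes s odd, so p + s must be odd. Constraint 6 says p + s is even — contradiction.

Unsatisfiable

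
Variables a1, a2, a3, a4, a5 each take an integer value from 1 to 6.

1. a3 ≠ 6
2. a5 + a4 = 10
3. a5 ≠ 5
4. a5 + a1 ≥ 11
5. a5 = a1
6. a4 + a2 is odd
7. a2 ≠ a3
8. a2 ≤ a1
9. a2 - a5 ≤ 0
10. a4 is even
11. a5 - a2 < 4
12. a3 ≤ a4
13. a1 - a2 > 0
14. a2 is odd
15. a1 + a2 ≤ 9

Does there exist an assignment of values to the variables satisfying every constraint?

Satisfiable

Try a1 = 6, a2 = 3, a3 = 1, a4 = 4, a5 = 6.
Check constraint 2: a5 + a4 = 10; constraint 4: a5 + a1 = 12; constraint 9: a2 - a5 = -3. The remaining constraints are straightforward to verify.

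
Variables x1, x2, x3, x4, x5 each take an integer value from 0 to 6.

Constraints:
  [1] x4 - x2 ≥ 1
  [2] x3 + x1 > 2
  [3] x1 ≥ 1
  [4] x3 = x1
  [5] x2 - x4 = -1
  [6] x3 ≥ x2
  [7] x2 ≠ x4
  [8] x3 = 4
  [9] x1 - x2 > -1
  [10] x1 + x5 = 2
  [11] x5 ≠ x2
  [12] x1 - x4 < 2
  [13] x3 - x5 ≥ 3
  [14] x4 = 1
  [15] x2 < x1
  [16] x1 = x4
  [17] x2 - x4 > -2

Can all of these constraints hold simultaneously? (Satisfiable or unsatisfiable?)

Unsatisfiable

Constraint 8 fixes x3 = 4 and constraint 14 fixes x4 = 1. Constraints 4 and 16 give x3 = x1 = x4, so x3 = x4. But 4 ≠ 1 — contradiction.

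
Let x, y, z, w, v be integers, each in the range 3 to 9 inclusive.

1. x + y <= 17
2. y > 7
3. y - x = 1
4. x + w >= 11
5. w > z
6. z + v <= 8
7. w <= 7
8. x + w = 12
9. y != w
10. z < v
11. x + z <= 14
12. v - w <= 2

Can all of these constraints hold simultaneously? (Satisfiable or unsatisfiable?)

Satisfiable

The assignment x = 8, y = 9, z = 3, w = 4, v = 4 works:
  constraint 1 holds since x + y = 17.
  constraint 3 holds since y - x = 1.
The rest check out directly.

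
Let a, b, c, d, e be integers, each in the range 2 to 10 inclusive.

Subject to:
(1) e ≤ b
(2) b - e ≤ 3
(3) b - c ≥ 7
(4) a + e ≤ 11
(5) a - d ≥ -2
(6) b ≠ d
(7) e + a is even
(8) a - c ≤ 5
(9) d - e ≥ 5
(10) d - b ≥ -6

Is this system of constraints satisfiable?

Unsatisfiable

Constraints 2, 3, 5, 8, and 9 give c − a ≥ -5, a − d ≥ -2, d − e ≥ 5, e − b ≥ -3, b − c ≥ 7.
Adding all 5 inequalities: the left sides telescope to 0, and the right sides sum to (-5) + (-2) + 5 + (-3) + 7 = 2. So 0 ≥ 2, which is false.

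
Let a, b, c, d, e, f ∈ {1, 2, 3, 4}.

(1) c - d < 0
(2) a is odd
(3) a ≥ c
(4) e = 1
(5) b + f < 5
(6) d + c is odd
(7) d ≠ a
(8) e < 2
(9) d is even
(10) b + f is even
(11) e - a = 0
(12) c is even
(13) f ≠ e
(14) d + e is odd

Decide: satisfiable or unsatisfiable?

Constraint 9 makes d even and constraint 12 makes c even, so d + c must be even. Constraint 6 says d + c is odd — contradiction.

Unsatisfiable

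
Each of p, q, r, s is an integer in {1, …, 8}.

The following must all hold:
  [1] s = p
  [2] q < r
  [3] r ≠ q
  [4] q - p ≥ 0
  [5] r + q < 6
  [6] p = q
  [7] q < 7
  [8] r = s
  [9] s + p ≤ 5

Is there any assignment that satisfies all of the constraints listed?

Unsatisfiable

From constraints 1, 6, and 8, r = s = p = q, so r = q. But constraint 3 says r ≠ q. Contradiction.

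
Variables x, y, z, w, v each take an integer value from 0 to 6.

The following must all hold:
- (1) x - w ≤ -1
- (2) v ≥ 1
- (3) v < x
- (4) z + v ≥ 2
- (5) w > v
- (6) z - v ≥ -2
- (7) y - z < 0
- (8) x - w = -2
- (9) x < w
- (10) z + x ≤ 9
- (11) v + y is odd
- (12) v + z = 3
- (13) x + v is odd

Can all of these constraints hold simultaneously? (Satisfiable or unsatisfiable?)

Try x = 4, y = 0, z = 2, w = 6, v = 1.
Check constraint 1: x - w = -2; constraint 4: z + v = 3; constraint 6: z - v = 1. The remaining constraints are straightforward to verify.

Satisfiable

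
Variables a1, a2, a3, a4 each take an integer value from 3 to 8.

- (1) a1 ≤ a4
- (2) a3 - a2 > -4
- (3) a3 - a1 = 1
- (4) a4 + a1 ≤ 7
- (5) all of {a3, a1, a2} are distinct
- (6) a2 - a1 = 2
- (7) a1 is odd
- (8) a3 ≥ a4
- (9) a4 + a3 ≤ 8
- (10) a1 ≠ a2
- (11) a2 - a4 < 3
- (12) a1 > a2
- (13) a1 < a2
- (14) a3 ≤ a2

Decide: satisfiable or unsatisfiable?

Unsatisfiable

Constraints 1, 8, 12, and 14 give a3 ≤ a2, a2 < a1, a1 ≤ a4, a4 ≤ a3. Chaining: a3 ≤ a2 < a1 ≤ a4 ≤ a3, which forces a3 < a3 — impossible.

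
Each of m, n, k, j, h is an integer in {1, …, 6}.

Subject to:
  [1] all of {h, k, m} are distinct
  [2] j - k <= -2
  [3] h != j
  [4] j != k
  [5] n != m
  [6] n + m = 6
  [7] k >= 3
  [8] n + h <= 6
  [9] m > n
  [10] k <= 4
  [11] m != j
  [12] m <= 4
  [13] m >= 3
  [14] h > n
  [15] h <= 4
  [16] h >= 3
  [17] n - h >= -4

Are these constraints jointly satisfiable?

Unsatisfiable

Constraints 7, 10, 12, 13, 15, and 16 confine each of h, k, m to the 2 values {3, 4}.
Constraint 1 requires all 3 of them to be distinct, but only 2 values are available — impossible by the pigeonhole principle.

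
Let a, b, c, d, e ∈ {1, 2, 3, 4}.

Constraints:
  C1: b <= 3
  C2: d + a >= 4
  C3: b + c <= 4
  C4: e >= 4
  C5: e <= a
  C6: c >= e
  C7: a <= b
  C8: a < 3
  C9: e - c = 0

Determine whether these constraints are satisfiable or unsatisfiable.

From constraints 4 and 5: a ≥ e and e ≥ 4, so a ≥ 4. From constraints 1 and 7: a ≤ b and b ≤ 3, so a ≤ 3. But 3 < 4, so no value of a works.

Unsatisfiable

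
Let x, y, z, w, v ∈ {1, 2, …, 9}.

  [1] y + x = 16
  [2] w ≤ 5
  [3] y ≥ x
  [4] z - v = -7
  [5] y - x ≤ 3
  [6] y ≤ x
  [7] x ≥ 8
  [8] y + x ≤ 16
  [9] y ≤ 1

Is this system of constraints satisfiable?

Unsatisfiable

From constraint 7: x ≥ 8. From constraints 3 and 9: x ≤ y and y ≤ 1, so x ≤ 1. But 1 < 8, so no value of x works.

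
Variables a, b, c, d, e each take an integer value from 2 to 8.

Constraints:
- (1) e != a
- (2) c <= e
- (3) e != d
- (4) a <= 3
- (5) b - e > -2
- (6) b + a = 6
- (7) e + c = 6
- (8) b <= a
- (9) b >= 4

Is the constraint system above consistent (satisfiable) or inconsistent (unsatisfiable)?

From constraint 9: b ≥ 4. From constraints 4 and 8: b ≤ a and a ≤ 3, so b ≤ 3. But 3 < 4, so no value of b works.

Unsatisfiable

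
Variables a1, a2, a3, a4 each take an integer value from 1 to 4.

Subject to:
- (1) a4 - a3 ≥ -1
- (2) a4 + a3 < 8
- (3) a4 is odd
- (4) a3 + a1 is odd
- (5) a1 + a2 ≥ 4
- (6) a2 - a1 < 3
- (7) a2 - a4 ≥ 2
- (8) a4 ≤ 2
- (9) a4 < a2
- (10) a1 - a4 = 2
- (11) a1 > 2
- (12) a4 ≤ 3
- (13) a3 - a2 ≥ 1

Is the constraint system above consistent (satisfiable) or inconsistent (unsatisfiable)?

Unsatisfiable

Constraints 1, 7, and 13 give a2 − a4 ≥ 2, a4 − a3 ≥ -1, a3 − a2 ≥ 1.
Adding all 3 inequalities: the left sides telescope to 0, and the right sides sum to 2 + (-1) + 1 = 2. So 0 ≥ 2, which is false.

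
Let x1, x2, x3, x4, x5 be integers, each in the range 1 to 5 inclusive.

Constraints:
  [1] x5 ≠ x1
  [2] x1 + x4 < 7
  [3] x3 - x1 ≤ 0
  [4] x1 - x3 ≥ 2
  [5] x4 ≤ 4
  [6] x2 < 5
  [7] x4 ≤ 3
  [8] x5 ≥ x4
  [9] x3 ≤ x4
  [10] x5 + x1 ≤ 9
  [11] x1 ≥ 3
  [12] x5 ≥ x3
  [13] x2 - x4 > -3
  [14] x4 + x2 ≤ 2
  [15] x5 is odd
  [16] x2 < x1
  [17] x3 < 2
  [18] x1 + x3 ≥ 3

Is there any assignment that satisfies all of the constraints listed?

One satisfying assignment is x1 = 4, x2 = 1, x3 = 1, x4 = 1, x5 = 5.
For the less obvious constraints — constraint 2: x1 + x4 = 5; constraint 3: x3 - x1 = -3; constraint 4: x1 - x3 = 3 — and the others hold by inspection.

Satisfiable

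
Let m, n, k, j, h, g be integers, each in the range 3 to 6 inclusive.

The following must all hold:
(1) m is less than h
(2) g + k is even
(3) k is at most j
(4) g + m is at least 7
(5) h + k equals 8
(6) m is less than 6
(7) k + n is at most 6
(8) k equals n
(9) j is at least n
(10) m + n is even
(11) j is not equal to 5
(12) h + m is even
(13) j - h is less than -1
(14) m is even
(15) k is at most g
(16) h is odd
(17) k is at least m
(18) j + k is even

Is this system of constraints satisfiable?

Unsatisfiable

Constraint 16 makes h odd and constraint 14 makes m even, so h + m must be odd. Constraint 12 says h + m is even — contradiction.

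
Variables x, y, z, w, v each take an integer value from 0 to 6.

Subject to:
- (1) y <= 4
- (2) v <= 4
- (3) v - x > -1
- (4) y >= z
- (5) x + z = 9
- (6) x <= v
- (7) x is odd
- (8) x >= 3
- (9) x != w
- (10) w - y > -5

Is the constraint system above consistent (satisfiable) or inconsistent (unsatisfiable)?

From constraints 2 and 6: x ≤ v ≤ 4. From constraints 1 and 4: z ≤ y ≤ 4. Hence x + z ≤ 8. But constraint 5 requires x + z = 9, and 9 > 8. Contradiction.

Unsatisfiable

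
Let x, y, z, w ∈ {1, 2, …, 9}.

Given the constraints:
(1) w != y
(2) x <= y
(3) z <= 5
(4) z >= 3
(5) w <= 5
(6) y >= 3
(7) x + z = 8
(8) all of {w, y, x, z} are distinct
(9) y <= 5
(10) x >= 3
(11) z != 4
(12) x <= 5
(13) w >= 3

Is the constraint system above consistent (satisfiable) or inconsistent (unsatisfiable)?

Unsatisfiable

Constraints 3, 4, 5, 6, 9, 10, 12, and 13 confine each of w, y, x, z to the 3 values {3, …, 5}.
Constraint 8 requires all 4 of them to be distinct, but only 3 values are available — impossible by the pigeonhole principle.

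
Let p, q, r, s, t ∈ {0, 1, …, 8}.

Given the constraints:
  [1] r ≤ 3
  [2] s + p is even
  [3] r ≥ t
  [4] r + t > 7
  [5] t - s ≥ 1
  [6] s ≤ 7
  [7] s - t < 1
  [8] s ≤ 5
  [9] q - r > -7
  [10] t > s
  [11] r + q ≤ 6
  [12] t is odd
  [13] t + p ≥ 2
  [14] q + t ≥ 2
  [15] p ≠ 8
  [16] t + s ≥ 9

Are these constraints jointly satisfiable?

Unsatisfiable

From constraints 1 and 3: t ≤ r ≤ 3. From constraint 8: s ≤ 5. Hence t + s ≤ 8. But constraint 16 requires t + s ≥ 9, and 9 > 8. Contradiction.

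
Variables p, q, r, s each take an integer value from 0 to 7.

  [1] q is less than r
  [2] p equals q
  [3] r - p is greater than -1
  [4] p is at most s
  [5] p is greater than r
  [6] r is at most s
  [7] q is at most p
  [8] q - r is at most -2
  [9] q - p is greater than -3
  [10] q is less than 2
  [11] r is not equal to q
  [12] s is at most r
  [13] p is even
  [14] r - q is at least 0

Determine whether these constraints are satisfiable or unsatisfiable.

Constraints 4, 5, and 12 give s ≤ r, r < p, p ≤ s. Chaining: s ≤ r < p ≤ s, which forces s < s — impossible.

Unsatisfiable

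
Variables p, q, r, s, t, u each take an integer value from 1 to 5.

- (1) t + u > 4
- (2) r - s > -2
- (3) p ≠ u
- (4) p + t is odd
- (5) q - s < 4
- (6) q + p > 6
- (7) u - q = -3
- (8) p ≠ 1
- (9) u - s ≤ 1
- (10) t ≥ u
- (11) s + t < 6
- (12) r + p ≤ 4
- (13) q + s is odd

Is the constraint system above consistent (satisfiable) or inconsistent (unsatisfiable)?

Satisfiable

Setting (p, q, r, s, t, u) = (3, 4, 1, 1, 4, 1) satisfies everything: constraint 1: t + u = 5; constraint 2: r - s = 0; constraint 5: q - s = 3, and the others follow.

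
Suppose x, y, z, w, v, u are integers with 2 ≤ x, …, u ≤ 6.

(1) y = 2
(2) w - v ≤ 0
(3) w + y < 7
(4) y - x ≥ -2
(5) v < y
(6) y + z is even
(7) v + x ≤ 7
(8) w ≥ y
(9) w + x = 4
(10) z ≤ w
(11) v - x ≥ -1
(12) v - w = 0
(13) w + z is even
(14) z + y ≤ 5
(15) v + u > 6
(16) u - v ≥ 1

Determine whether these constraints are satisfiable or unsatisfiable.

Unsatisfiable

Constraints 2, 5, and 8 give y ≤ w, w ≤ v, v < y. Chaining: y ≤ w ≤ v < y, which forces y < y — impossible.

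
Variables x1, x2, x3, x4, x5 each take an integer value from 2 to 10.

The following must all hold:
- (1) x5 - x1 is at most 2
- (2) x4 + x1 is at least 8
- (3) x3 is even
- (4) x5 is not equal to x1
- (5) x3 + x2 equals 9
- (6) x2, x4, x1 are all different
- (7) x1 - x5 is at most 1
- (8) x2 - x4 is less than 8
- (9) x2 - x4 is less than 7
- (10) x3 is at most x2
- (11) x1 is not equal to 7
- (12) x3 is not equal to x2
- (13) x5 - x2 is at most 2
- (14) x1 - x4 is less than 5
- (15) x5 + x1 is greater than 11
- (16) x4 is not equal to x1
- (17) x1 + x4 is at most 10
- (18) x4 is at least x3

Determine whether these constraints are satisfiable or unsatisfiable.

One satisfying assignment is x1 = 6, x2 = 7, x3 = 2, x4 = 2, x5 = 7.
For the less obvious constraints — constraint 1: x5 - x1 = 1; constraint 2: x4 + x1 = 8 — and the others hold by inspection.

Satisfiable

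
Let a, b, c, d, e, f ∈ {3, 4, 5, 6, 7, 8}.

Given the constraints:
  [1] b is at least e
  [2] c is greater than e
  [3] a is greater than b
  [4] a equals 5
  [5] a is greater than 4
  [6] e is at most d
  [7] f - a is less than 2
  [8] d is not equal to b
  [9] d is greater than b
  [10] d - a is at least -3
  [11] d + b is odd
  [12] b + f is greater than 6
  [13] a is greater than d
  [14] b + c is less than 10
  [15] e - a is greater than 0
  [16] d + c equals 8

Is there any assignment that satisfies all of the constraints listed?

Constraints 1, 9, 13, and 15 give b < d, d < a, a < e, e ≤ b. Chaining: b < d < a < e ≤ b, which forces b < b — impossible.

Unsatisfiable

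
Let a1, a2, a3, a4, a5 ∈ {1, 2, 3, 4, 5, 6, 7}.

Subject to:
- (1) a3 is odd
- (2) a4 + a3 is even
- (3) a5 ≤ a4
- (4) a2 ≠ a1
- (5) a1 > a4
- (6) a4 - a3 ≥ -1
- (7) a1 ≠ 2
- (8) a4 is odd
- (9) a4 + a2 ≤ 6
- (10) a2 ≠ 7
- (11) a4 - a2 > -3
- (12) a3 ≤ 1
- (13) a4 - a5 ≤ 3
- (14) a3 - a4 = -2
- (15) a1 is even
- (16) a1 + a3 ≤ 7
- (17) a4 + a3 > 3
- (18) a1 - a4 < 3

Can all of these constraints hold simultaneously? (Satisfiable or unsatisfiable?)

Setting (a1, a2, a3, a4, a5) = (4, 3, 1, 3, 3) satisfies everything: constraint 6: a4 - a3 = 2; constraint 9: a4 + a2 = 6; constraint 11: a4 - a2 = 0, and the others follow.

Satisfiable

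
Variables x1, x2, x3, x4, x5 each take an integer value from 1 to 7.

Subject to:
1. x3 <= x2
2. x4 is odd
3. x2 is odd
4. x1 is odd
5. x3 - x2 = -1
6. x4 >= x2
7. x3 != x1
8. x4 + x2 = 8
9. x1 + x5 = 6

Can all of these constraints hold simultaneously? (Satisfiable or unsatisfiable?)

Satisfiable

Setting (x1, x2, x3, x4, x5) = (5, 3, 2, 5, 1) satisfies everything: constraint 5: x3 - x2 = -1; constraint 8: x4 + x2 = 8; constraint 9: x1 + x5 = 6, and the others follow.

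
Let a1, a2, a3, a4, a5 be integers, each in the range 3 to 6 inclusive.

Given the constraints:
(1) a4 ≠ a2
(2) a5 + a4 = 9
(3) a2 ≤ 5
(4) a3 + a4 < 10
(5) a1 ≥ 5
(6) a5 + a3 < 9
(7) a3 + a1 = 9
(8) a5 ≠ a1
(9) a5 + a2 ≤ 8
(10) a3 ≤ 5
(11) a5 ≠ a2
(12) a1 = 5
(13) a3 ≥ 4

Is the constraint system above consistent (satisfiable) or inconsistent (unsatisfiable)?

Try a1 = 5, a2 = 3, a3 = 4, a4 = 5, a5 = 4.
Check constraint 2: a5 + a4 = 9; constraint 4: a3 + a4 = 9. The remaining constraints are straightforward to verify.

Satisfiable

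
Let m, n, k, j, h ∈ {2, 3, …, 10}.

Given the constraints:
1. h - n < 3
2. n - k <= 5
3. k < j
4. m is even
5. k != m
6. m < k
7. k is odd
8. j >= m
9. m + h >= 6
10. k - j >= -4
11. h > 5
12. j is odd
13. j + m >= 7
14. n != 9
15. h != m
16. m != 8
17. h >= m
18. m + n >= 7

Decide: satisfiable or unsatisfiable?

Satisfiable

One satisfying assignment is m = 2, n = 5, k = 3, j = 7, h = 7.
For the less obvious constraints — constraint 1: h - n = 2; constraint 2: n - k = 2 — and the others hold by inspection.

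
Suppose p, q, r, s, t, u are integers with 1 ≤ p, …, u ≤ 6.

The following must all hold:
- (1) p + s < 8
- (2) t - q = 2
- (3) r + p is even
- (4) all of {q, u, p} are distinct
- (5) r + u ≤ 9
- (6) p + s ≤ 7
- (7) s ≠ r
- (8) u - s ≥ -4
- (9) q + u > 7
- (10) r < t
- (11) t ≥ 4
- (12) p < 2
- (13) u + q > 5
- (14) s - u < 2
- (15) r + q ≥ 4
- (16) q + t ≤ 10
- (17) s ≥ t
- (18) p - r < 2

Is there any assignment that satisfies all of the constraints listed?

Setting (p, q, r, s, t, u) = (1, 3, 1, 6, 5, 5) satisfies everything: constraint 1: p + s = 7; constraint 2: t - q = 2; constraint 5: r + u = 6, and the others follow.

Satisfiable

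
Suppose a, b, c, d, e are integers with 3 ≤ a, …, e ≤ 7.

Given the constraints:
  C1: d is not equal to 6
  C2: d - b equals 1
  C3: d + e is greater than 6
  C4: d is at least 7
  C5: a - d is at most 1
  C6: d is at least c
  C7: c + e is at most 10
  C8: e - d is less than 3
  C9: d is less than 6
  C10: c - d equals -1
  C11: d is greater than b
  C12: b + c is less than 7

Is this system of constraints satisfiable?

Unsatisfiable

From constraint 4: d ≥ 7. From constraint 9: d ≤ 5. But 5 < 7, so no value of d works.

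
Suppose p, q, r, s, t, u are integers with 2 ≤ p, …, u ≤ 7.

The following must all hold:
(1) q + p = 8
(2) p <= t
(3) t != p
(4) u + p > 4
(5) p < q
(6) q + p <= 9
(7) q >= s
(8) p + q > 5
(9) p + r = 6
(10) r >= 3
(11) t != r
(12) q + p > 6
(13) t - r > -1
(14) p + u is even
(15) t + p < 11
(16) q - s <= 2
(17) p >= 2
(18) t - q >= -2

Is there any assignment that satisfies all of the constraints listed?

Satisfiable

Setting (p, q, r, s, t, u) = (2, 6, 4, 6, 6, 4) satisfies everything: constraint 1: q + p = 8; constraint 4: u + p = 6, and the others follow.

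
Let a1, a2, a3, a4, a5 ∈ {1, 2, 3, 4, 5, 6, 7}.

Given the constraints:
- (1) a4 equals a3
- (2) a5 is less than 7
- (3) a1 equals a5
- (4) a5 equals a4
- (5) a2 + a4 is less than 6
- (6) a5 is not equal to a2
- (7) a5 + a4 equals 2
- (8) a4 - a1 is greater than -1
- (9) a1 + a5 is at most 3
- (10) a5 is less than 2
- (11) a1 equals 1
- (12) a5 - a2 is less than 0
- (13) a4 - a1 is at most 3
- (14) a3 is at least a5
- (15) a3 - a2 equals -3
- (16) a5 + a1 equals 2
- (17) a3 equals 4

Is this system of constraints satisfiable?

Constraint 11 fixes a1 = 1 and constraint 17 fixes a3 = 4. Constraints 1, 3, and 4 give a1 = a5 = a4 = a3, so a1 = a3. But 1 ≠ 4 — contradiction.

Unsatisfiable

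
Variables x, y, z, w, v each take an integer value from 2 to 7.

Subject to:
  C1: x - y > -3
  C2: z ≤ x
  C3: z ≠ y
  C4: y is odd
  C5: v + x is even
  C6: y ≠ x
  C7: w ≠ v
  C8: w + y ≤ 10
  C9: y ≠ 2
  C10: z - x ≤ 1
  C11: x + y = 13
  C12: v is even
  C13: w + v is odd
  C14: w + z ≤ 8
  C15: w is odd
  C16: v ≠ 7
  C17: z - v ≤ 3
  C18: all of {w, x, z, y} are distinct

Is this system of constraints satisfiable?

Take x = 6, y = 7, z = 4, w = 3, v = 2. Then constraint 1: x - y = -1; constraint 8: w + y = 10, and every other listed constraint is also met.

Satisfiable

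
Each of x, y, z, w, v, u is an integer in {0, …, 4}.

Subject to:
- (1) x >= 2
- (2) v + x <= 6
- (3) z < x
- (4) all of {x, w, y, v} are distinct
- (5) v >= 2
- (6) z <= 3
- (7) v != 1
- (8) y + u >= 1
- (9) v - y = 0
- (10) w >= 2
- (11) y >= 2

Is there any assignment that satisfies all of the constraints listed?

Constraints 1, 5, 10, and 11 confine each of x, w, y, v to the 3 values {2, …, 4} (the domain already gives each ≤ 4).
Constraint 4 requires all 4 of them to be distinct, but only 3 values are available — impossible by the pigeonhole principle.

Unsatisfiable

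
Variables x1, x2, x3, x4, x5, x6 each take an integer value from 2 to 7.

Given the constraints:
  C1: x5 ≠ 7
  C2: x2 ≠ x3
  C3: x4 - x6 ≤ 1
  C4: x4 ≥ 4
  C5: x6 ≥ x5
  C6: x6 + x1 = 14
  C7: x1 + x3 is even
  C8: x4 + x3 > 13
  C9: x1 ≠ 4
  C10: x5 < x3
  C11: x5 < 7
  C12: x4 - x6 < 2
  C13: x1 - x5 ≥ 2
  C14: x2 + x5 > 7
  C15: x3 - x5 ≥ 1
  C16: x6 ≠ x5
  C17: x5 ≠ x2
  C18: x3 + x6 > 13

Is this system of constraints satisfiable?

Satisfiable

Setting (x1, x2, x3, x4, x5, x6) = (7, 5, 7, 7, 3, 7) satisfies everything: constraint 3: x4 - x6 = 0; constraint 6: x6 + x1 = 14, and the others follow.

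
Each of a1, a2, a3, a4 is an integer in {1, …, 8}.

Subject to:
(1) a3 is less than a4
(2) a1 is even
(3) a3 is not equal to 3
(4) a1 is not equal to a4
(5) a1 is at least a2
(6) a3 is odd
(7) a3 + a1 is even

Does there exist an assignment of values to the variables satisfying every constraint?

Constraint 6 makes a3 odd and constraint 2 makes a1 even, so a3 + a1 must be odd. Constraint 7 says a3 + a1 is even — contradiction.

Unsatisfiable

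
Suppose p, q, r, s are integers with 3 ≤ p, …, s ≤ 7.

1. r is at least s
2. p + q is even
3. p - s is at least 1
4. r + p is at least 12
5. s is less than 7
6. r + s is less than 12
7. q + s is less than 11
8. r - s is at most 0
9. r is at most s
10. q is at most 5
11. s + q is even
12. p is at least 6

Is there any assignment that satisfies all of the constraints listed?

Take p = 7, q = 5, r = 5, s = 5. Then constraint 3: p - s = 2; constraint 4: r + p = 12, and every other listed constraint is also met.

Satisfiable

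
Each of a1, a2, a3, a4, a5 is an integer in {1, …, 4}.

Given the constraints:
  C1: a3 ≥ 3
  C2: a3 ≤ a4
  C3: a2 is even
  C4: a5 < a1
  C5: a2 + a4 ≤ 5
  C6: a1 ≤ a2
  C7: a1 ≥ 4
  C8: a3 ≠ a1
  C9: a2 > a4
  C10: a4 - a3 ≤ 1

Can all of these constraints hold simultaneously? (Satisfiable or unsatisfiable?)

Unsatisfiable

From constraints 6 and 7: a2 ≥ a1 ≥ 4. From constraints 1 and 2: a4 ≥ a3 ≥ 3. Hence a2 + a4 ≥ 7. But constraint 5 requires a2 + a4 ≤ 5, and 5 < 7. Contradiction.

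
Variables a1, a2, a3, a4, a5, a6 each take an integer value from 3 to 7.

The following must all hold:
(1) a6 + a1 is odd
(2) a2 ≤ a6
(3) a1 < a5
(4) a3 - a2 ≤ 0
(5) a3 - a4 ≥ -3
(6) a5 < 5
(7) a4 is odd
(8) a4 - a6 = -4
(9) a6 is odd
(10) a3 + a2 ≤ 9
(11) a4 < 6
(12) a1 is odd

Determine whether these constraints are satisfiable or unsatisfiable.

Unsatisfiable

Constraint 9 makes a6 odd and constraint 12 makes a1 odd, so a6 + a1 must be even. Constraint 1 says a6 + a1 is odd — contradiction.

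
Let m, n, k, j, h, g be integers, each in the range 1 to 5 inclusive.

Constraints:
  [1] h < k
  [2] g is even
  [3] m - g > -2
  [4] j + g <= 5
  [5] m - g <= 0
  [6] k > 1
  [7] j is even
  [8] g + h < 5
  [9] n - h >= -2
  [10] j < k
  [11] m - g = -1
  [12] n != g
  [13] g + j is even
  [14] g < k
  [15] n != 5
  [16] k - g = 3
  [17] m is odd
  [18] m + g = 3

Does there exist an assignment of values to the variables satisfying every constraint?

Satisfiable

One satisfying assignment is m = 1, n = 1, k = 5, j = 2, h = 1, g = 2.
For the less obvious constraints — constraint 3: m - g = -1; constraint 4: j + g = 4 — and the others hold by inspection.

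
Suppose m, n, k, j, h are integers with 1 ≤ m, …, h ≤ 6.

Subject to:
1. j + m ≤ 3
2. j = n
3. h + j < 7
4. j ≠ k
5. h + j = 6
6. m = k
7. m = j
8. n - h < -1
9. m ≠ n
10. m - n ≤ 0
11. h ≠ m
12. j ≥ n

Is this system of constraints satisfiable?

Unsatisfiable

From constraints 2 and 7, m = j = n, so m = n. But constraint 9 says m ≠ n. Contradiction.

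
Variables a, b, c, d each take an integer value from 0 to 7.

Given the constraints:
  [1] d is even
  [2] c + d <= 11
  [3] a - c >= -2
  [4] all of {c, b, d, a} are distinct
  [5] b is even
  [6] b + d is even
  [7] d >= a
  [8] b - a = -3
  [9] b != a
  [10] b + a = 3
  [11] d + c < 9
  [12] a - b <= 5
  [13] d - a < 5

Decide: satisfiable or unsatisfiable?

One satisfying assignment is a = 3, b = 0, c = 2, d = 6.
For the less obvious constraints — constraint 2: c + d = 8; constraint 3: a - c = 1 — and the others hold by inspection.

Satisfiable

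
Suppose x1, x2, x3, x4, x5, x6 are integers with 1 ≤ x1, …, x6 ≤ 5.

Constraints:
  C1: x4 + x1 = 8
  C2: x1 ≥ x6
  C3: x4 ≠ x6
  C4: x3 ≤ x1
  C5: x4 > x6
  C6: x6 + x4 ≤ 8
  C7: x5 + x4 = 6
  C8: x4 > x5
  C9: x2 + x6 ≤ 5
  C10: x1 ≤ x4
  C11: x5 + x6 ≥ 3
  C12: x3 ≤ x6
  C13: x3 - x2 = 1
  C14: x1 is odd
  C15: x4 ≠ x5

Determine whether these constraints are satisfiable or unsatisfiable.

Setting (x1, x2, x3, x4, x5, x6) = (3, 1, 2, 5, 1, 2) satisfies everything: constraint 1: x4 + x1 = 8; constraint 6: x6 + x4 = 7; constraint 7: x5 + x4 = 6, and the others follow.

Satisfiable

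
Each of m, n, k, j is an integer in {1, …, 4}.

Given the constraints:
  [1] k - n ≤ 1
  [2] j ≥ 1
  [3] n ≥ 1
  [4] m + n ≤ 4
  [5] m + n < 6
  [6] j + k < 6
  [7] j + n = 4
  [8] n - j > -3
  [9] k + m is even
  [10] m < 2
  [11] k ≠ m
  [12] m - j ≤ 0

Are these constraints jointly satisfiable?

The assignment m = 1, n = 2, k = 3, j = 2 works:
  constraint 1 holds since k - n = 1.
  constraint 4 holds since m + n = 3.
The rest check out directly.

Satisfiable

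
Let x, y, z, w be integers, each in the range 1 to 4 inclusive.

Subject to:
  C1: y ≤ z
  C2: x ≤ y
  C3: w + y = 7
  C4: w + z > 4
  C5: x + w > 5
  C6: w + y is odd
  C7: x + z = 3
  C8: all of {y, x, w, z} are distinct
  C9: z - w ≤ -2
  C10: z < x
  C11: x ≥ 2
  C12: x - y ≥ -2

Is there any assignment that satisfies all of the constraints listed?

Constraints 1, 2, and 10 give z < x, x ≤ y, y ≤ z. Chaining: z < x ≤ y ≤ z, which forces z < z — impossible.

Unsatisfiable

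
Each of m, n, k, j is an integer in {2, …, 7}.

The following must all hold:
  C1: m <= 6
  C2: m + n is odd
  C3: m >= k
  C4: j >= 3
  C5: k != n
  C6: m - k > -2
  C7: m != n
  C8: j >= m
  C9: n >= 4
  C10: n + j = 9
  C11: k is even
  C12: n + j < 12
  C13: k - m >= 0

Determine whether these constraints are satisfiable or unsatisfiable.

Satisfiable

Setting (m, n, k, j) = (2, 5, 2, 4) satisfies everything: constraint 6: m - k = 0; constraint 10: n + j = 9; constraint 12: n + j = 9, and the others follow.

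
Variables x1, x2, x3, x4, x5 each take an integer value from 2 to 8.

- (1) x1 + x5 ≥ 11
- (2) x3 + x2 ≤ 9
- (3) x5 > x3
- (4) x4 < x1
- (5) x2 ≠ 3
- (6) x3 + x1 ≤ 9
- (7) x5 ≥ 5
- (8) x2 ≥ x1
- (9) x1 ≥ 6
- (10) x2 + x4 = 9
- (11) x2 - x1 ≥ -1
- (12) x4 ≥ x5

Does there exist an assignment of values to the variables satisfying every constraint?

Unsatisfiable

From constraints 8 and 9: x2 ≥ x1 ≥ 6. From constraints 7 and 12: x4 ≥ x5 ≥ 5. Hence x2 + x4 ≥ 11. But constraint 10 requires x2 + x4 = 9, and 9 < 11. Contradiction.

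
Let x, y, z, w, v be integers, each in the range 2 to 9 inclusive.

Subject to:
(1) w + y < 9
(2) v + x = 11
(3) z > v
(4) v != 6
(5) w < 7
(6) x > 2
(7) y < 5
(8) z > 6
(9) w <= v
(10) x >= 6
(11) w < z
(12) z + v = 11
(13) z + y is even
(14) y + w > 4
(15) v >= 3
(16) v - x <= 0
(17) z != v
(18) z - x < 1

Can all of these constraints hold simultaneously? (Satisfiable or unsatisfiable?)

Satisfiable

Take x = 7, y = 3, z = 7, w = 3, v = 4. Then constraint 1: w + y = 6; constraint 2: v + x = 11, and every other listed constraint is also met.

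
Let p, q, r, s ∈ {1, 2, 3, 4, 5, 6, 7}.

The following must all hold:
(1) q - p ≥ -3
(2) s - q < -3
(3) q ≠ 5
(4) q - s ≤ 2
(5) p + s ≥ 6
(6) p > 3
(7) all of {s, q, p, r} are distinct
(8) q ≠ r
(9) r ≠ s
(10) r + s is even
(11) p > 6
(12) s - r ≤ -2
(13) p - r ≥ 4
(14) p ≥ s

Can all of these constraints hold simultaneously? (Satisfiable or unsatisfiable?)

Constraints 1, 4, 12, and 13 give r − s ≥ 2, s − q ≥ -2, q − p ≥ -3, p − r ≥ 4.
Adding all 4 inequalities: the left sides telescope to 0, and the right sides sum to 2 + (-2) + (-3) + 4 = 1. So 0 ≥ 1, which is false.

Unsatisfiable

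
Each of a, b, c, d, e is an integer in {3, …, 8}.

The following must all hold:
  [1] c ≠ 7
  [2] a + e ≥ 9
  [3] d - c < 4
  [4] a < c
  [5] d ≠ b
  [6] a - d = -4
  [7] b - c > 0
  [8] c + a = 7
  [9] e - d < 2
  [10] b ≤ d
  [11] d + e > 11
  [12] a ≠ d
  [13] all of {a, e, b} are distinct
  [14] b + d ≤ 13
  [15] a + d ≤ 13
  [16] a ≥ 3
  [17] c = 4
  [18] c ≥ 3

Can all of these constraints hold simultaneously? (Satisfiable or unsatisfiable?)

Satisfiable

Take a = 3, b = 5, c = 4, d = 7, e = 7. Then constraint 2: a + e = 10; constraint 3: d - c = 3; constraint 6: a - d = -4, and every other listed constraint is also met.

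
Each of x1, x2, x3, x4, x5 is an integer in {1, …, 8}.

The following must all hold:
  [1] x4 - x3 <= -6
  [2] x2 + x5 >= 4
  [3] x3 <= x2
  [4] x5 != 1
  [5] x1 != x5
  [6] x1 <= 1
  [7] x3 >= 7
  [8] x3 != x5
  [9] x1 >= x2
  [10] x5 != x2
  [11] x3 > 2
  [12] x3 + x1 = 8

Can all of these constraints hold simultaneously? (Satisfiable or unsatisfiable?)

From constraints 3 and 7: x2 ≥ x3 and x3 ≥ 7, so x2 ≥ 7. From constraints 6 and 9: x2 ≤ x1 and x1 ≤ 1, so x2 ≤ 1. But 1 < 7, so no value of x2 works.

Unsatisfiable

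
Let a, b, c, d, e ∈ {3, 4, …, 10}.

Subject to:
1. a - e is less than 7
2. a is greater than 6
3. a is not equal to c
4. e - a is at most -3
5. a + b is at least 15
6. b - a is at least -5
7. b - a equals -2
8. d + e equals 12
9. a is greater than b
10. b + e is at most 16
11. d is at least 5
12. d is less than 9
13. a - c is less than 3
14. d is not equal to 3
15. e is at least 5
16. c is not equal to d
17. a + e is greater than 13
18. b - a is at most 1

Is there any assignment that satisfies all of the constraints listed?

Satisfiable

One satisfying assignment is a = 10, b = 8, c = 8, d = 6, e = 6.
For the less obvious constraints — constraint 1: a - e = 4; constraint 4: e - a = -4 — and the others hold by inspection.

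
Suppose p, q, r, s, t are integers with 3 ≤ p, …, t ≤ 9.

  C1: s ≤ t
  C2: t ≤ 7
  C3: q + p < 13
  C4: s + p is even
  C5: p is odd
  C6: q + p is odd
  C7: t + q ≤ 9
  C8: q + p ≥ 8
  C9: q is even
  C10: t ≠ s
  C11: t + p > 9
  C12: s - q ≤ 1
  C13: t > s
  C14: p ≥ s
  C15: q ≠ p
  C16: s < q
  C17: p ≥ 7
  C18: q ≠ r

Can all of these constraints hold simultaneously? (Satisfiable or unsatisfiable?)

Satisfiable

Take p = 7, q = 4, r = 3, s = 3, t = 4. Then constraint 3: q + p = 11; constraint 7: t + q = 8; constraint 8: q + p = 11, and every other listed constraint is also met.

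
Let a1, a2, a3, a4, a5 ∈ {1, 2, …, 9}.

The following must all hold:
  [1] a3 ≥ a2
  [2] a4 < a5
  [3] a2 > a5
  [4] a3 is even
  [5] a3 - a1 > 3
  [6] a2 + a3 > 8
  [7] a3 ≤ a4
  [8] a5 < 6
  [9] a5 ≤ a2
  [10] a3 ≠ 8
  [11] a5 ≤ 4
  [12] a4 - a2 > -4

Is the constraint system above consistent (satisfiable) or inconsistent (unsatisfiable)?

Constraints 1, 2, 3, and 7 give a5 < a2, a2 ≤ a3, a3 ≤ a4, a4 < a5. Chaining: a5 < a2 ≤ a3 ≤ a4 < a5, which forces a5 < a5 — impossible.

Unsatisfiable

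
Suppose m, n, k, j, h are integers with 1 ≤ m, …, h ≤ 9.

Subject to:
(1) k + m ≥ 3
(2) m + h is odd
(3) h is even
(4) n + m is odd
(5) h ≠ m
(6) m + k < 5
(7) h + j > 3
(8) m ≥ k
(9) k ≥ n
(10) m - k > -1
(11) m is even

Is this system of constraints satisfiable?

Unsatisfiable

Constraint 11 makes m even and constraint 3 makes h even, so m + h must be even. Constraint 2 says m + h is odd — contradiction.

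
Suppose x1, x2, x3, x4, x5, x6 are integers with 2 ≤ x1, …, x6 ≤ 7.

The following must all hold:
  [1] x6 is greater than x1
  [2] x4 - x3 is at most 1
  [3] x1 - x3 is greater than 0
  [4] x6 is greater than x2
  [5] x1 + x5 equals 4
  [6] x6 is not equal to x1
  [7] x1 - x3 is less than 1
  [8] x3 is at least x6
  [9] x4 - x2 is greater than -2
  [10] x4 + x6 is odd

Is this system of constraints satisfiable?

Constraints 1, 3, and 8 give x6 ≤ x3, x3 < x1, x1 < x6. Chaining: x6 ≤ x3 < x1 < x6, which forces x6 < x6 — impossible.

Unsatisfiable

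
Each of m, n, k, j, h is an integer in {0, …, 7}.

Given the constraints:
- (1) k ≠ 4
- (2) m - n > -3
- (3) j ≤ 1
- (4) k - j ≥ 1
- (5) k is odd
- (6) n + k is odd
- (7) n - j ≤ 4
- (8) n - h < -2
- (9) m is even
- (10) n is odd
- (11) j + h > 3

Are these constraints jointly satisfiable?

Constraint 10 makes n odd and constraint 5 makes k odd, so n + k must be even. Constraint 6 says n + k is odd — contradiction.

Unsatisfiable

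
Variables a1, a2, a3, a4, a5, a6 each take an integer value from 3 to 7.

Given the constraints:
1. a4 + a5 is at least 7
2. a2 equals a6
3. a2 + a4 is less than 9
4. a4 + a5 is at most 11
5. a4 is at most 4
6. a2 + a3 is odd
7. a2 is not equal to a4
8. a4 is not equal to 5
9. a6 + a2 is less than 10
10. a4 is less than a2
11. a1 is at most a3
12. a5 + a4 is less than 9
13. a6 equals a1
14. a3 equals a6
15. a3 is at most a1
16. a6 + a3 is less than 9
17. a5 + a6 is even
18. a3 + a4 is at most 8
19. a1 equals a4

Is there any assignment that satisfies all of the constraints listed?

From constraints 2, 13, and 19, a2 = a6 = a1 = a4, so a2 = a4. But constraint 7 says a2 ≠ a4. Contradiction.

Unsatisfiable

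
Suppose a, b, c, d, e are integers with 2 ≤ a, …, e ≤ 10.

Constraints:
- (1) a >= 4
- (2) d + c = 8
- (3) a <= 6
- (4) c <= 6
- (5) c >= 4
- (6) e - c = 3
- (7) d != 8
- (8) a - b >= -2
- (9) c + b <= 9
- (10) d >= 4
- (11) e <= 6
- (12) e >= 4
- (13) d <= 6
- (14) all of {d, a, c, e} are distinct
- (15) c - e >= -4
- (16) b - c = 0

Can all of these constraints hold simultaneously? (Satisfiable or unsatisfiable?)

Constraints 1, 3, 4, 5, 10, 11, 12, and 13 confine each of d, a, c, e to the 3 values {4, …, 6}.
Constraint 14 requires all 4 of them to be distinct, but only 3 values are available — impossible by the pigeonhole principle.

Unsatisfiable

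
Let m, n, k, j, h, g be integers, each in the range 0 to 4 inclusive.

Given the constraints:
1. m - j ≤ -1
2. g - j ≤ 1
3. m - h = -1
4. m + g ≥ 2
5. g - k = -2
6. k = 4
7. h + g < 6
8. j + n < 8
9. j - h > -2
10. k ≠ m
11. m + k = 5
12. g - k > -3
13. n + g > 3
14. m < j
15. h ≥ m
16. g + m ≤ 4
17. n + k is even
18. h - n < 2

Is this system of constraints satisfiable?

Take m = 1, n = 2, k = 4, j = 3, h = 2, g = 2. Then constraint 1: m - j = -2; constraint 2: g - j = -1, and every other listed constraint is also met.

Satisfiable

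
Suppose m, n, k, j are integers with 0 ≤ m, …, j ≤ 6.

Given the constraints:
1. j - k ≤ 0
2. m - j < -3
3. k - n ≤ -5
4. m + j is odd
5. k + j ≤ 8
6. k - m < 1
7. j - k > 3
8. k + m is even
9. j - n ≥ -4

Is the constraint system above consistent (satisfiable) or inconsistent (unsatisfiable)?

Unsatisfiable

Constraints 1, 3, and 9 give j − n ≥ -4, n − k ≥ 5, k − j ≥ 0.
Adding all 3 inequalities: the left sides telescope to 0, and the right sides sum to (-4) + 5 + 0 = 1. So 0 ≥ 1, which is false.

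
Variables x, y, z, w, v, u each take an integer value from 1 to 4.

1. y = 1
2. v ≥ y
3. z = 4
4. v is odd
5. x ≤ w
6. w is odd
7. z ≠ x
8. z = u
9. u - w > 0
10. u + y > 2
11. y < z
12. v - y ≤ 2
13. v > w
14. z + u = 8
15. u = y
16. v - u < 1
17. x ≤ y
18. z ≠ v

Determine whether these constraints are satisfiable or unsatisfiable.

Unsatisfiable

Constraint 3 fixes z = 4 and constraint 1 fixes y = 1. Constraints 8 and 15 give z = u = y, so z = y. But 4 ≠ 1 — contradiction.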